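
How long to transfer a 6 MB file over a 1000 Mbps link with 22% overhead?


Effective throughput = 1000 * (1 - 22/100) = 780 Mbps
File size in Mb = 6 * 8 = 48 Mb
Time = 48 / 780
Time = 0.0615 seconds


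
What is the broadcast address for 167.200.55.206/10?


Network: 167.192.0.0/10
Host bits = 22
Set all host bits to 1:
Broadcast: 167.255.255.255


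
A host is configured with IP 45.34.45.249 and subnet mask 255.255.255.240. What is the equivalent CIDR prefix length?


Binary: 11111111.11111111.11111111.11110000
Count leading 1s
Prefix: /28


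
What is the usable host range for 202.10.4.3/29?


Network: 202.10.4.0
Broadcast: 202.10.4.7
First usable = network + 1
Last usable = broadcast - 1
Range: 202.10.4.1 to 202.10.4.6


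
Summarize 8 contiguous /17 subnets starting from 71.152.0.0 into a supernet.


Original prefix: /17
Number of subnets: 8 = 2^3
New prefix = 17 - 3 = 14
Supernet: 71.152.0.0/14


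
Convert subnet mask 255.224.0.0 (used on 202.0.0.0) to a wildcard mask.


Subnet mask: 255.224.0.0
Wildcard = 255.255.255.255 - subnet mask
255 - 255 = 0
255 - 224 = 31
255 - 0 = 255
255 - 0 = 255
Wildcard: 0.31.255.255


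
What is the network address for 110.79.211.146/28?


IP:   01101110.01001111.11010011.10010010
Mask: 11111111.11111111.11111111.11110000
AND operation:
Net:  01101110.01001111.11010011.10010000
Network: 110.79.211.144/28


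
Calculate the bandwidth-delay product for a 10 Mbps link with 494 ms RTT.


BDP = bandwidth * RTT
= 10 Mbps * 494 ms
= 10 * 1e6 * 494 / 1000 bits
= 4940000 bits
= 617500 bytes
= 603.0273 KB
BDP = 4940000 bits (617500 bytes)


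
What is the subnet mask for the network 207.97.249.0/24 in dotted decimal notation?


/24 means 24 network bits, 8 host bits
Binary: 11111111111111111111111100000000
Mask: 255.255.255.0


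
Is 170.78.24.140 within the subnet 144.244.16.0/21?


Subnet network: 144.244.16.0
Test IP AND mask: 170.78.24.0
No, 170.78.24.140 is not in 144.244.16.0/21


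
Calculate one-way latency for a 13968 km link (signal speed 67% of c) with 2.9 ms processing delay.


Speed = 0.67 * 3e5 km/s = 201000 km/s
Propagation delay = 13968 / 201000 = 0.0695 s = 69.4925 ms
Processing delay = 2.9 ms
Total one-way latency = 72.3925 ms


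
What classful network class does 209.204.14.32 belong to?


First octet: 209
Binary: 11010001
110xxxxx -> Class C (192-223)
Class C, default mask 255.255.255.0 (/24)


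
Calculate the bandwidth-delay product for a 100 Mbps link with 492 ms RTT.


BDP = bandwidth * RTT
= 100 Mbps * 492 ms
= 100 * 1e6 * 492 / 1000 bits
= 49200000 bits
= 6150000 bytes
= 6005.8594 KB
BDP = 49200000 bits (6150000 bytes)


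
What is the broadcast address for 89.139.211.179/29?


Network: 89.139.211.176/29
Host bits = 3
Set all host bits to 1:
Broadcast: 89.139.211.183


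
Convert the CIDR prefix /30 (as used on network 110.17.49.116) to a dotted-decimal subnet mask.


/30 means 30 network bits, 2 host bits
Binary: 11111111111111111111111111111100
Mask: 255.255.255.252


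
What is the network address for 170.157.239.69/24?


IP:   10101010.10011101.11101111.01000101
Mask: 11111111.11111111.11111111.00000000
AND operation:
Net:  10101010.10011101.11101111.00000000
Network: 170.157.239.0/24


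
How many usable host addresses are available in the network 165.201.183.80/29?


Host bits = 32 - 29 = 3
Total addresses = 2^3 = 8
Usable = total - 2 (network and broadcast)
Usable hosts: 6


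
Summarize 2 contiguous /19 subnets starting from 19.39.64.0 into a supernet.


Original prefix: /19
Number of subnets: 2 = 2^1
New prefix = 19 - 1 = 18
Supernet: 19.39.64.0/18


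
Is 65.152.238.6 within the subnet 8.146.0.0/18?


Subnet network: 8.146.0.0
Test IP AND mask: 65.152.192.0
No, 65.152.238.6 is not in 8.146.0.0/18


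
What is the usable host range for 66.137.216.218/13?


Network: 66.136.0.0
Broadcast: 66.143.255.255
First usable = network + 1
Last usable = broadcast - 1
Range: 66.136.0.1 to 66.143.255.254


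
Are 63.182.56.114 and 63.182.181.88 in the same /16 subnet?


Mask: 255.255.0.0
63.182.56.114 AND mask = 63.182.0.0
63.182.181.88 AND mask = 63.182.0.0
Yes, same subnet (63.182.0.0)


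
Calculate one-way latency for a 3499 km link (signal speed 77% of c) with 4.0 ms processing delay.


Speed = 0.77 * 3e5 km/s = 231000 km/s
Propagation delay = 3499 / 231000 = 0.0151 s = 15.1472 ms
Processing delay = 4.0 ms
Total one-way latency = 19.1472 ms


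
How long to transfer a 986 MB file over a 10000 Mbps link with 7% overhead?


Effective throughput = 10000 * (1 - 7/100) = 9300 Mbps
File size in Mb = 986 * 8 = 7888 Mb
Time = 7888 / 9300
Time = 0.8482 seconds


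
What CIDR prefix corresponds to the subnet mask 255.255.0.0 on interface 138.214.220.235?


Binary: 11111111.11111111.00000000.00000000
Count leading 1s
Prefix: /16


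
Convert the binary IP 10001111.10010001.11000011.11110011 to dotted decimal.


10001111 = 143
10010001 = 145
11000011 = 195
11110011 = 243
IP: 143.145.195.243


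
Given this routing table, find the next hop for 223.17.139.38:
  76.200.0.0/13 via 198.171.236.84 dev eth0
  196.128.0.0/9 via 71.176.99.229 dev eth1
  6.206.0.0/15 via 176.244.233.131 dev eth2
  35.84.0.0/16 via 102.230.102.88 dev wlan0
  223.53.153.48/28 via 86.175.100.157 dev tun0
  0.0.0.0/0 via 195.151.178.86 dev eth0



Longest prefix match for 223.17.139.38:
  /13 76.200.0.0: no
  /9 196.128.0.0: no
  /15 6.206.0.0: no
  /16 35.84.0.0: no
  /28 223.53.153.48: no
  /0 0.0.0.0: MATCH
Selected: next-hop 195.151.178.86 via eth0 (matched /0)


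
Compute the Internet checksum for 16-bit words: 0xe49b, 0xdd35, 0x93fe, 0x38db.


Sum all words (with carry folding):
+ 0xe49b = 0xe49b
+ 0xdd35 = 0xc1d1
+ 0x93fe = 0x55d0
+ 0x38db = 0x8eab
One's complement: ~0x8eab
Checksum = 0x7154


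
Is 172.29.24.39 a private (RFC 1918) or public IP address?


RFC 1918 private ranges:
  10.0.0.0/8 (10.0.0.0 - 10.255.255.255)
  172.16.0.0/12 (172.16.0.0 - 172.31.255.255)
  192.168.0.0/16 (192.168.0.0 - 192.168.255.255)
Private (in 172.16.0.0/12)


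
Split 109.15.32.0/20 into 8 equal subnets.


New prefix = 20 + 3 = 23
Each subnet has 512 addresses
  109.15.32.0/23
  109.15.34.0/23
  109.15.36.0/23
  109.15.38.0/23
  109.15.40.0/23
  109.15.42.0/23
  109.15.44.0/23
  109.15.46.0/23
Subnets: 109.15.32.0/23, 109.15.34.0/23, 109.15.36.0/23, 109.15.38.0/23, 109.15.40.0/23, 109.15.42.0/23, 109.15.44.0/23, 109.15.46.0/23


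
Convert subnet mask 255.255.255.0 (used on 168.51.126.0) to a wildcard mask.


Subnet mask: 255.255.255.0
Wildcard = 255.255.255.255 - subnet mask
255 - 255 = 0
255 - 255 = 0
255 - 255 = 0
255 - 0 = 255
Wildcard: 0.0.0.255


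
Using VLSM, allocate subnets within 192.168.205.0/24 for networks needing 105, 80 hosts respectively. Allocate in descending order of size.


105 hosts -> /25 (126 usable): 192.168.205.0/25
80 hosts -> /25 (126 usable): 192.168.205.128/25
Allocation: 192.168.205.0/25 (105 hosts, 126 usable); 192.168.205.128/25 (80 hosts, 126 usable)


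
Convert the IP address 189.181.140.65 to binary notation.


189 = 10111101
181 = 10110101
140 = 10001100
65 = 01000001
Binary: 10111101.10110101.10001100.01000001


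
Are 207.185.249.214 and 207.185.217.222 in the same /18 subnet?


Mask: 255.255.192.0
207.185.249.214 AND mask = 207.185.192.0
207.185.217.222 AND mask = 207.185.192.0
Yes, same subnet (207.185.192.0)


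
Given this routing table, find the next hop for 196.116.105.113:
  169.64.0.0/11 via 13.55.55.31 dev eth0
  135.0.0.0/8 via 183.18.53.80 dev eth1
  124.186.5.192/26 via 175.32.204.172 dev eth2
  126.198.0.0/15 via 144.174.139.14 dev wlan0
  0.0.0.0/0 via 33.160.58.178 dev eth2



Longest prefix match for 196.116.105.113:
  /11 169.64.0.0: no
  /8 135.0.0.0: no
  /26 124.186.5.192: no
  /15 126.198.0.0: no
  /0 0.0.0.0: MATCH
Selected: next-hop 33.160.58.178 via eth2 (matched /0)


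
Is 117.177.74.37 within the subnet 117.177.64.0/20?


Subnet network: 117.177.64.0
Test IP AND mask: 117.177.64.0
Yes, 117.177.74.37 is in 117.177.64.0/20


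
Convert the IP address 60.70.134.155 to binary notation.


60 = 00111100
70 = 01000110
134 = 10000110
155 = 10011011
Binary: 00111100.01000110.10000110.10011011


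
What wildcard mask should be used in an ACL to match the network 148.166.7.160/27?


Subnet mask: 255.255.255.224
Wildcard = 255.255.255.255 - subnet mask
255 - 255 = 0
255 - 255 = 0
255 - 255 = 0
255 - 224 = 31
Wildcard: 0.0.0.31


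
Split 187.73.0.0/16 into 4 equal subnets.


New prefix = 16 + 2 = 18
Each subnet has 16384 addresses
  187.73.0.0/18
  187.73.64.0/18
  187.73.128.0/18
  187.73.192.0/18
Subnets: 187.73.0.0/18, 187.73.64.0/18, 187.73.128.0/18, 187.73.192.0/18


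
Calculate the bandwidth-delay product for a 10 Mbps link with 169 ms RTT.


BDP = bandwidth * RTT
= 10 Mbps * 169 ms
= 10 * 1e6 * 169 / 1000 bits
= 1690000 bits
= 211250 bytes
= 206.2988 KB
BDP = 1690000 bits (211250 bytes)


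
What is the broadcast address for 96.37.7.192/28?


Network: 96.37.7.192/28
Host bits = 4
Set all host bits to 1:
Broadcast: 96.37.7.207


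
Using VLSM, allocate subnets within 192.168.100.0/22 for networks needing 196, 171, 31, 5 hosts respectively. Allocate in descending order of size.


196 hosts -> /24 (254 usable): 192.168.100.0/24
171 hosts -> /24 (254 usable): 192.168.101.0/24
31 hosts -> /26 (62 usable): 192.168.102.0/26
5 hosts -> /29 (6 usable): 192.168.102.64/29
Allocation: 192.168.100.0/24 (196 hosts, 254 usable); 192.168.101.0/24 (171 hosts, 254 usable); 192.168.102.0/26 (31 hosts, 62 usable); 192.168.102.64/29 (5 hosts, 6 usable)


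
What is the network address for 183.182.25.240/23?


IP:   10110111.10110110.00011001.11110000
Mask: 11111111.11111111.11111110.00000000
AND operation:
Net:  10110111.10110110.00011000.00000000
Network: 183.182.24.0/23


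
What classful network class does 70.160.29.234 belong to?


First octet: 70
Binary: 01000110
0xxxxxxx -> Class A (1-126)
Class A, default mask 255.0.0.0 (/8)


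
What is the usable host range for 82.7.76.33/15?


Network: 82.6.0.0
Broadcast: 82.7.255.255
First usable = network + 1
Last usable = broadcast - 1
Range: 82.6.0.1 to 82.7.255.254


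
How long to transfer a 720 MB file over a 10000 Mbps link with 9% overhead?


Effective throughput = 10000 * (1 - 9/100) = 9100 Mbps
File size in Mb = 720 * 8 = 5760 Mb
Time = 5760 / 9100
Time = 0.633 seconds


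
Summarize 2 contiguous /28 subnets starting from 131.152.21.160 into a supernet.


Original prefix: /28
Number of subnets: 2 = 2^1
New prefix = 28 - 1 = 27
Supernet: 131.152.21.160/27


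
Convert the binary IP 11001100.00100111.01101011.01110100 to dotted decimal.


11001100 = 204
00100111 = 39
01101011 = 107
01110100 = 116
IP: 204.39.107.116


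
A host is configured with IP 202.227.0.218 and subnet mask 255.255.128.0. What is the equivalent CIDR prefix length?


Binary: 11111111.11111111.10000000.00000000
Count leading 1s
Prefix: /17


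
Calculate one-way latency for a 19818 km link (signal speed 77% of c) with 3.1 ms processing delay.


Speed = 0.77 * 3e5 km/s = 231000 km/s
Propagation delay = 19818 / 231000 = 0.0858 s = 85.7922 ms
Processing delay = 3.1 ms
Total one-way latency = 88.8922 ms


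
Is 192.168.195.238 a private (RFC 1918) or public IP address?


RFC 1918 private ranges:
  10.0.0.0/8 (10.0.0.0 - 10.255.255.255)
  172.16.0.0/12 (172.16.0.0 - 172.31.255.255)
  192.168.0.0/16 (192.168.0.0 - 192.168.255.255)
Private (in 192.168.0.0/16)


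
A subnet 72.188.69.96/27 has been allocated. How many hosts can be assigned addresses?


Host bits = 32 - 27 = 5
Total addresses = 2^5 = 32
Usable = total - 2 (network and broadcast)
Usable hosts: 30


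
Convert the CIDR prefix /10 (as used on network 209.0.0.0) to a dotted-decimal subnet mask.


/10 means 10 network bits, 22 host bits
Binary: 11111111110000000000000000000000
Mask: 255.192.0.0


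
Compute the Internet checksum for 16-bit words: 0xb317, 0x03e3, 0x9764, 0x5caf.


Sum all words (with carry folding):
+ 0xb317 = 0xb317
+ 0x03e3 = 0xb6fa
+ 0x9764 = 0x4e5f
+ 0x5caf = 0xab0e
One's complement: ~0xab0e
Checksum = 0x54f1


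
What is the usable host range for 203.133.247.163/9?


Network: 203.128.0.0
Broadcast: 203.255.255.255
First usable = network + 1
Last usable = broadcast - 1
Range: 203.128.0.1 to 203.255.255.254


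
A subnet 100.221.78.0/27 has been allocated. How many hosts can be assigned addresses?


Host bits = 32 - 27 = 5
Total addresses = 2^5 = 32
Usable = total - 2 (network and broadcast)
Usable hosts: 30


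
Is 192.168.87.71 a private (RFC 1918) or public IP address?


RFC 1918 private ranges:
  10.0.0.0/8 (10.0.0.0 - 10.255.255.255)
  172.16.0.0/12 (172.16.0.0 - 172.31.255.255)
  192.168.0.0/16 (192.168.0.0 - 192.168.255.255)
Private (in 192.168.0.0/16)


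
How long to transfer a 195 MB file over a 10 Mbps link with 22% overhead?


Effective throughput = 10 * (1 - 22/100) = 7.8 Mbps
File size in Mb = 195 * 8 = 1560 Mb
Time = 1560 / 7.8
Time = 200.0 seconds


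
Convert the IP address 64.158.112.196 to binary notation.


64 = 01000000
158 = 10011110
112 = 01110000
196 = 11000100
Binary: 01000000.10011110.01110000.11000100


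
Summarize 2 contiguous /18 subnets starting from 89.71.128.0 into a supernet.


Original prefix: /18
Number of subnets: 2 = 2^1
New prefix = 18 - 1 = 17
Supernet: 89.71.128.0/17


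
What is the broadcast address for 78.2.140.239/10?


Network: 78.0.0.0/10
Host bits = 22
Set all host bits to 1:
Broadcast: 78.63.255.255


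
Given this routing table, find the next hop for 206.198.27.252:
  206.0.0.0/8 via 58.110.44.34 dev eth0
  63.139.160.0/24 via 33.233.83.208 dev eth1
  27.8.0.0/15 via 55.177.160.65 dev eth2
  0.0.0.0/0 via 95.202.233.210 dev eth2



Longest prefix match for 206.198.27.252:
  /8 206.0.0.0: MATCH
  /24 63.139.160.0: no
  /15 27.8.0.0: no
  /0 0.0.0.0: MATCH
Selected: next-hop 58.110.44.34 via eth0 (matched /8)


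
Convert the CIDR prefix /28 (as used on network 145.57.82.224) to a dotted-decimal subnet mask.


/28 means 28 network bits, 4 host bits
Binary: 11111111111111111111111111110000
Mask: 255.255.255.240


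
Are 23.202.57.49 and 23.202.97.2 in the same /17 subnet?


Mask: 255.255.128.0
23.202.57.49 AND mask = 23.202.0.0
23.202.97.2 AND mask = 23.202.0.0
Yes, same subnet (23.202.0.0)


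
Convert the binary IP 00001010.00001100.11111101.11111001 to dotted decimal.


00001010 = 10
00001100 = 12
11111101 = 253
11111001 = 249
IP: 10.12.253.249


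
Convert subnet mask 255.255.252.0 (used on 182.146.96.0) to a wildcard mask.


Subnet mask: 255.255.252.0
Wildcard = 255.255.255.255 - subnet mask
255 - 255 = 0
255 - 255 = 0
255 - 252 = 3
255 - 0 = 255
Wildcard: 0.0.3.255


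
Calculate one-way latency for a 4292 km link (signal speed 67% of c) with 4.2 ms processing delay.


Speed = 0.67 * 3e5 km/s = 201000 km/s
Propagation delay = 4292 / 201000 = 0.0214 s = 21.3532 ms
Processing delay = 4.2 ms
Total one-way latency = 25.5532 ms


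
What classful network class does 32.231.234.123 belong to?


First octet: 32
Binary: 00100000
0xxxxxxx -> Class A (1-126)
Class A, default mask 255.0.0.0 (/8)


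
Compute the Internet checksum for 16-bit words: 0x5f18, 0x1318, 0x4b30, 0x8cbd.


Sum all words (with carry folding):
+ 0x5f18 = 0x5f18
+ 0x1318 = 0x7230
+ 0x4b30 = 0xbd60
+ 0x8cbd = 0x4a1e
One's complement: ~0x4a1e
Checksum = 0xb5e1


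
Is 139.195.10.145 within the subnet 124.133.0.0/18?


Subnet network: 124.133.0.0
Test IP AND mask: 139.195.0.0
No, 139.195.10.145 is not in 124.133.0.0/18


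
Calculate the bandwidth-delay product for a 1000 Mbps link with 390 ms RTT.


BDP = bandwidth * RTT
= 1000 Mbps * 390 ms
= 1000 * 1e6 * 390 / 1000 bits
= 390000000 bits
= 48750000 bytes
= 47607.4219 KB
BDP = 390000000 bits (48750000 bytes)


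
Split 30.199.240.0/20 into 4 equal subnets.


New prefix = 20 + 2 = 22
Each subnet has 1024 addresses
  30.199.240.0/22
  30.199.244.0/22
  30.199.248.0/22
  30.199.252.0/22
Subnets: 30.199.240.0/22, 30.199.244.0/22, 30.199.248.0/22, 30.199.252.0/22


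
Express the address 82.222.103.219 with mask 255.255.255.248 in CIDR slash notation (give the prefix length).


Binary: 11111111.11111111.11111111.11111000
Count leading 1s
Prefix: /29


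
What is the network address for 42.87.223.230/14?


IP:   00101010.01010111.11011111.11100110
Mask: 11111111.11111100.00000000.00000000
AND operation:
Net:  00101010.01010100.00000000.00000000
Network: 42.84.0.0/14


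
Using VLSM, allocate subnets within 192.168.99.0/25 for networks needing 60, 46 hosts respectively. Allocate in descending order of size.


60 hosts -> /26 (62 usable): 192.168.99.0/26
46 hosts -> /26 (62 usable): 192.168.99.64/26
Allocation: 192.168.99.0/26 (60 hosts, 62 usable); 192.168.99.64/26 (46 hosts, 62 usable)


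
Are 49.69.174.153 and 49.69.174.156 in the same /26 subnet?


Mask: 255.255.255.192
49.69.174.153 AND mask = 49.69.174.128
49.69.174.156 AND mask = 49.69.174.128
Yes, same subnet (49.69.174.128)


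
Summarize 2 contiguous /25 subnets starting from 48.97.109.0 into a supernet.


Original prefix: /25
Number of subnets: 2 = 2^1
New prefix = 25 - 1 = 24
Supernet: 48.97.109.0/24


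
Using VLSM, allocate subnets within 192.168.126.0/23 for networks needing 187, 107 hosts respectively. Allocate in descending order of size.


187 hosts -> /24 (254 usable): 192.168.126.0/24
107 hosts -> /25 (126 usable): 192.168.127.0/25
Allocation: 192.168.126.0/24 (187 hosts, 254 usable); 192.168.127.0/25 (107 hosts, 126 usable)


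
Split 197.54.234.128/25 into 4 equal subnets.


New prefix = 25 + 2 = 27
Each subnet has 32 addresses
  197.54.234.128/27
  197.54.234.160/27
  197.54.234.192/27
  197.54.234.224/27
Subnets: 197.54.234.128/27, 197.54.234.160/27, 197.54.234.192/27, 197.54.234.224/27


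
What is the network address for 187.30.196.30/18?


IP:   10111011.00011110.11000100.00011110
Mask: 11111111.11111111.11000000.00000000
AND operation:
Net:  10111011.00011110.11000000.00000000
Network: 187.30.192.0/18


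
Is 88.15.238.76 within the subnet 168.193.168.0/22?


Subnet network: 168.193.168.0
Test IP AND mask: 88.15.236.0
No, 88.15.238.76 is not in 168.193.168.0/22


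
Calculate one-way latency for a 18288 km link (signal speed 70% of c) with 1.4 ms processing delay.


Speed = 0.7 * 3e5 km/s = 210000 km/s
Propagation delay = 18288 / 210000 = 0.0871 s = 87.0857 ms
Processing delay = 1.4 ms
Total one-way latency = 88.4857 ms


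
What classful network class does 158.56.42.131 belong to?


First octet: 158
Binary: 10011110
10xxxxxx -> Class B (128-191)
Class B, default mask 255.255.0.0 (/16)


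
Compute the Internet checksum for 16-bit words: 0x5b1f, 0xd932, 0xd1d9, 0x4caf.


Sum all words (with carry folding):
+ 0x5b1f = 0x5b1f
+ 0xd932 = 0x3452
+ 0xd1d9 = 0x062c
+ 0x4caf = 0x52db
One's complement: ~0x52db
Checksum = 0xad24


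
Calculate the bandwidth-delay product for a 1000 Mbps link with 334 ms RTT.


BDP = bandwidth * RTT
= 1000 Mbps * 334 ms
= 1000 * 1e6 * 334 / 1000 bits
= 334000000 bits
= 41750000 bytes
= 40771.4844 KB
BDP = 334000000 bits (41750000 bytes)


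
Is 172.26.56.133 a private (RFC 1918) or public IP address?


RFC 1918 private ranges:
  10.0.0.0/8 (10.0.0.0 - 10.255.255.255)
  172.16.0.0/12 (172.16.0.0 - 172.31.255.255)
  192.168.0.0/16 (192.168.0.0 - 192.168.255.255)
Private (in 172.16.0.0/12)


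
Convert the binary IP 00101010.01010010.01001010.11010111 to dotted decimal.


00101010 = 42
01010010 = 82
01001010 = 74
11010111 = 215
IP: 42.82.74.215


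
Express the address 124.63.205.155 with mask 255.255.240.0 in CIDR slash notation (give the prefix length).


Binary: 11111111.11111111.11110000.00000000
Count leading 1s
Prefix: /20


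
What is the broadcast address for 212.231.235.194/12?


Network: 212.224.0.0/12
Host bits = 20
Set all host bits to 1:
Broadcast: 212.239.255.255


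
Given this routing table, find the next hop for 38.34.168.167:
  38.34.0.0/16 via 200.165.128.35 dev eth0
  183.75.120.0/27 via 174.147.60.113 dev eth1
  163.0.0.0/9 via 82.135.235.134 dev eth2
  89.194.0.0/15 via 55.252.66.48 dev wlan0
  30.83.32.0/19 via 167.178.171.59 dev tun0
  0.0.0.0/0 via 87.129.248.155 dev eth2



Longest prefix match for 38.34.168.167:
  /16 38.34.0.0: MATCH
  /27 183.75.120.0: no
  /9 163.0.0.0: no
  /15 89.194.0.0: no
  /19 30.83.32.0: no
  /0 0.0.0.0: MATCH
Selected: next-hop 200.165.128.35 via eth0 (matched /16)


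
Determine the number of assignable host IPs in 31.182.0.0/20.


Host bits = 32 - 20 = 12
Total addresses = 2^12 = 4096
Usable = total - 2 (network and broadcast)
Usable hosts: 4094


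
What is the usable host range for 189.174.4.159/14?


Network: 189.172.0.0
Broadcast: 189.175.255.255
First usable = network + 1
Last usable = broadcast - 1
Range: 189.172.0.1 to 189.175.255.254


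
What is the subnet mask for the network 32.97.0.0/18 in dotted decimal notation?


/18 means 18 network bits, 14 host bits
Binary: 11111111111111111100000000000000
Mask: 255.255.192.0


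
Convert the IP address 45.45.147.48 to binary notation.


45 = 00101101
45 = 00101101
147 = 10010011
48 = 00110000
Binary: 00101101.00101101.10010011.00110000


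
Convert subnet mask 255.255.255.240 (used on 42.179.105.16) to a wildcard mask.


Subnet mask: 255.255.255.240
Wildcard = 255.255.255.255 - subnet mask
255 - 255 = 0
255 - 255 = 0
255 - 255 = 0
255 - 240 = 15
Wildcard: 0.0.0.15


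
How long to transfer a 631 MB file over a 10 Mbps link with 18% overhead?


Effective throughput = 10 * (1 - 18/100) = 8.2 Mbps
File size in Mb = 631 * 8 = 5048 Mb
Time = 5048 / 8.2
Time = 615.6098 seconds


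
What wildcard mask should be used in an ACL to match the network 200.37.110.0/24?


Subnet mask: 255.255.255.0
Wildcard = 255.255.255.255 - subnet mask
255 - 255 = 0
255 - 255 = 0
255 - 255 = 0
255 - 0 = 255
Wildcard: 0.0.0.255


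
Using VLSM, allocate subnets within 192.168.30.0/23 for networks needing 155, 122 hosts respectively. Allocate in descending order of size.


155 hosts -> /24 (254 usable): 192.168.30.0/24
122 hosts -> /25 (126 usable): 192.168.31.0/25
Allocation: 192.168.30.0/24 (155 hosts, 254 usable); 192.168.31.0/25 (122 hosts, 126 usable)


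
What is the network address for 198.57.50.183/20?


IP:   11000110.00111001.00110010.10110111
Mask: 11111111.11111111.11110000.00000000
AND operation:
Net:  11000110.00111001.00110000.00000000
Network: 198.57.48.0/20


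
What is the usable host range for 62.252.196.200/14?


Network: 62.252.0.0
Broadcast: 62.255.255.255
First usable = network + 1
Last usable = broadcast - 1
Range: 62.252.0.1 to 62.255.255.254


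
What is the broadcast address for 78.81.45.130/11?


Network: 78.64.0.0/11
Host bits = 21
Set all host bits to 1:
Broadcast: 78.95.255.255


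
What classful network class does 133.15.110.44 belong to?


First octet: 133
Binary: 10000101
10xxxxxx -> Class B (128-191)
Class B, default mask 255.255.0.0 (/16)


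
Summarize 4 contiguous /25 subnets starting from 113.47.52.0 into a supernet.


Original prefix: /25
Number of subnets: 4 = 2^2
New prefix = 25 - 2 = 23
Supernet: 113.47.52.0/23


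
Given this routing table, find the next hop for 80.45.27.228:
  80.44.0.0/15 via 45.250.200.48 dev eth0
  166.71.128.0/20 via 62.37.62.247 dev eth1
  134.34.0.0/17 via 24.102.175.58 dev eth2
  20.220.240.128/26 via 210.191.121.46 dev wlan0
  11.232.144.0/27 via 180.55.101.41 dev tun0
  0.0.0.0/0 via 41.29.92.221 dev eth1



Longest prefix match for 80.45.27.228:
  /15 80.44.0.0: MATCH
  /20 166.71.128.0: no
  /17 134.34.0.0: no
  /26 20.220.240.128: no
  /27 11.232.144.0: no
  /0 0.0.0.0: MATCH
Selected: next-hop 45.250.200.48 via eth0 (matched /15)


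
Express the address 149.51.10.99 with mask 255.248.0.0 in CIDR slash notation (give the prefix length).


Binary: 11111111.11111000.00000000.00000000
Count leading 1s
Prefix: /13


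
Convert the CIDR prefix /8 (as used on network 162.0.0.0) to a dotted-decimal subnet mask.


/8 means 8 network bits, 24 host bits
Binary: 11111111000000000000000000000000
Mask: 255.0.0.0


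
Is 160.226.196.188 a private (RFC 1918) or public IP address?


RFC 1918 private ranges:
  10.0.0.0/8 (10.0.0.0 - 10.255.255.255)
  172.16.0.0/12 (172.16.0.0 - 172.31.255.255)
  192.168.0.0/16 (192.168.0.0 - 192.168.255.255)
Public (not in any RFC 1918 range)


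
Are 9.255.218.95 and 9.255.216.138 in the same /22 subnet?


Mask: 255.255.252.0
9.255.218.95 AND mask = 9.255.216.0
9.255.216.138 AND mask = 9.255.216.0
Yes, same subnet (9.255.216.0)


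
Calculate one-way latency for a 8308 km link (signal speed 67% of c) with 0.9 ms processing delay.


Speed = 0.67 * 3e5 km/s = 201000 km/s
Propagation delay = 8308 / 201000 = 0.0413 s = 41.3333 ms
Processing delay = 0.9 ms
Total one-way latency = 42.2333 ms


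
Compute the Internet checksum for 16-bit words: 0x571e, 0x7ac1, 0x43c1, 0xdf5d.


Sum all words (with carry folding):
+ 0x571e = 0x571e
+ 0x7ac1 = 0xd1df
+ 0x43c1 = 0x15a1
+ 0xdf5d = 0xf4fe
One's complement: ~0xf4fe
Checksum = 0x0b01


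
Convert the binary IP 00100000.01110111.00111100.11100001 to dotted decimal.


00100000 = 32
01110111 = 119
00111100 = 60
11100001 = 225
IP: 32.119.60.225


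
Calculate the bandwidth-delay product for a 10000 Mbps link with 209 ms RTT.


BDP = bandwidth * RTT
= 10000 Mbps * 209 ms
= 10000 * 1e6 * 209 / 1000 bits
= 2090000000 bits
= 261250000 bytes
= 255126.9531 KB
BDP = 2090000000 bits (261250000 bytes)


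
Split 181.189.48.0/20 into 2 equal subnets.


New prefix = 20 + 1 = 21
Each subnet has 2048 addresses
  181.189.48.0/21
  181.189.56.0/21
Subnets: 181.189.48.0/21, 181.189.56.0/21


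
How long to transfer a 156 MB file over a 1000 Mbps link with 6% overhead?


Effective throughput = 1000 * (1 - 6/100) = 940 Mbps
File size in Mb = 156 * 8 = 1248 Mb
Time = 1248 / 940
Time = 1.3277 seconds


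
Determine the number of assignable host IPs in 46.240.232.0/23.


Host bits = 32 - 23 = 9
Total addresses = 2^9 = 512
Usable = total - 2 (network and broadcast)
Usable hosts: 510


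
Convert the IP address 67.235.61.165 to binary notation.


67 = 01000011
235 = 11101011
61 = 00111101
165 = 10100101
Binary: 01000011.11101011.00111101.10100101


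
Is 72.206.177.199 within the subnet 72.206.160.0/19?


Subnet network: 72.206.160.0
Test IP AND mask: 72.206.160.0
Yes, 72.206.177.199 is in 72.206.160.0/19


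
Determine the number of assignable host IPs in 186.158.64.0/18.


Host bits = 32 - 18 = 14
Total addresses = 2^14 = 16384
Usable = total - 2 (network and broadcast)
Usable hosts: 16382


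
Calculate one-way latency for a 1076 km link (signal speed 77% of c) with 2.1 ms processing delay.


Speed = 0.77 * 3e5 km/s = 231000 km/s
Propagation delay = 1076 / 231000 = 0.0047 s = 4.658 ms
Processing delay = 2.1 ms
Total one-way latency = 6.758 ms


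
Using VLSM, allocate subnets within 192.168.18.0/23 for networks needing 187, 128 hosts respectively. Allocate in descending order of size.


187 hosts -> /24 (254 usable): 192.168.18.0/24
128 hosts -> /24 (254 usable): 192.168.19.0/24
Allocation: 192.168.18.0/24 (187 hosts, 254 usable); 192.168.19.0/24 (128 hosts, 254 usable)


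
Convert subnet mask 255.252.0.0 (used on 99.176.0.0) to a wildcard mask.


Subnet mask: 255.252.0.0
Wildcard = 255.255.255.255 - subnet mask
255 - 255 = 0
255 - 252 = 3
255 - 0 = 255
255 - 0 = 255
Wildcard: 0.3.255.255


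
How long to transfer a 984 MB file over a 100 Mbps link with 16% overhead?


Effective throughput = 100 * (1 - 16/100) = 84 Mbps
File size in Mb = 984 * 8 = 7872 Mb
Time = 7872 / 84
Time = 93.7143 seconds


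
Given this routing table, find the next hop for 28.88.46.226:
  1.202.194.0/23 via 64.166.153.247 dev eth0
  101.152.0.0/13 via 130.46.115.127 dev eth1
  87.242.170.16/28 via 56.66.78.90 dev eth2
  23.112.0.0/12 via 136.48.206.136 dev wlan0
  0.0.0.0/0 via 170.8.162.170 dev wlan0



Longest prefix match for 28.88.46.226:
  /23 1.202.194.0: no
  /13 101.152.0.0: no
  /28 87.242.170.16: no
  /12 23.112.0.0: no
  /0 0.0.0.0: MATCH
Selected: next-hop 170.8.162.170 via wlan0 (matched /0)


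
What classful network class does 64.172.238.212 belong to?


First octet: 64
Binary: 01000000
0xxxxxxx -> Class A (1-126)
Class A, default mask 255.0.0.0 (/8)


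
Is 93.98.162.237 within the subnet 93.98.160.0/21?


Subnet network: 93.98.160.0
Test IP AND mask: 93.98.160.0
Yes, 93.98.162.237 is in 93.98.160.0/21


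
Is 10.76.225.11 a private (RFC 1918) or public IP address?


RFC 1918 private ranges:
  10.0.0.0/8 (10.0.0.0 - 10.255.255.255)
  172.16.0.0/12 (172.16.0.0 - 172.31.255.255)
  192.168.0.0/16 (192.168.0.0 - 192.168.255.255)
Private (in 10.0.0.0/8)


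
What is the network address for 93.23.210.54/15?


IP:   01011101.00010111.11010010.00110110
Mask: 11111111.11111110.00000000.00000000
AND operation:
Net:  01011101.00010110.00000000.00000000
Network: 93.22.0.0/15


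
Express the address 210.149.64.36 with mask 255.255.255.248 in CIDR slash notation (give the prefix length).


Binary: 11111111.11111111.11111111.11111000
Count leading 1s
Prefix: /29


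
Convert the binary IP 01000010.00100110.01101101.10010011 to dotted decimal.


01000010 = 66
00100110 = 38
01101101 = 109
10010011 = 147
IP: 66.38.109.147


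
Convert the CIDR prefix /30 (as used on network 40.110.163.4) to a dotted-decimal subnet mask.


/30 means 30 network bits, 2 host bits
Binary: 11111111111111111111111111111100
Mask: 255.255.255.252


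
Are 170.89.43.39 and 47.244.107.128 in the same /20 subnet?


Mask: 255.255.240.0
170.89.43.39 AND mask = 170.89.32.0
47.244.107.128 AND mask = 47.244.96.0
No, different subnets (170.89.32.0 vs 47.244.96.0)


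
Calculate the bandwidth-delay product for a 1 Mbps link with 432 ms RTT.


BDP = bandwidth * RTT
= 1 Mbps * 432 ms
= 1 * 1e6 * 432 / 1000 bits
= 432000 bits
= 54000 bytes
= 52.7344 KB
BDP = 432000 bits (54000 bytes)


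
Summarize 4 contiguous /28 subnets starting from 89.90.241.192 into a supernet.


Original prefix: /28
Number of subnets: 4 = 2^2
New prefix = 28 - 2 = 26
Supernet: 89.90.241.192/26


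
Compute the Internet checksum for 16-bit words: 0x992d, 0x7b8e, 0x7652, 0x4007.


Sum all words (with carry folding):
+ 0x992d = 0x992d
+ 0x7b8e = 0x14bc
+ 0x7652 = 0x8b0e
+ 0x4007 = 0xcb15
One's complement: ~0xcb15
Checksum = 0x34ea


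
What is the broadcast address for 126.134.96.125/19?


Network: 126.134.96.0/19
Host bits = 13
Set all host bits to 1:
Broadcast: 126.134.127.255


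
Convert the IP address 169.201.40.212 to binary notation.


169 = 10101001
201 = 11001001
40 = 00101000
212 = 11010100
Binary: 10101001.11001001.00101000.11010100


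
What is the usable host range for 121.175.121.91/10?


Network: 121.128.0.0
Broadcast: 121.191.255.255
First usable = network + 1
Last usable = broadcast - 1
Range: 121.128.0.1 to 121.191.255.254


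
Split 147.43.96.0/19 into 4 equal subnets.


New prefix = 19 + 2 = 21
Each subnet has 2048 addresses
  147.43.96.0/21
  147.43.104.0/21
  147.43.112.0/21
  147.43.120.0/21
Subnets: 147.43.96.0/21, 147.43.104.0/21, 147.43.112.0/21, 147.43.120.0/21


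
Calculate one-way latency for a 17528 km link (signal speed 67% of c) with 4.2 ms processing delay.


Speed = 0.67 * 3e5 km/s = 201000 km/s
Propagation delay = 17528 / 201000 = 0.0872 s = 87.204 ms
Processing delay = 4.2 ms
Total one-way latency = 91.404 ms


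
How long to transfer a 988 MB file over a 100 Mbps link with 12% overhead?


Effective throughput = 100 * (1 - 12/100) = 88 Mbps
File size in Mb = 988 * 8 = 7904 Mb
Time = 7904 / 88
Time = 89.8182 seconds


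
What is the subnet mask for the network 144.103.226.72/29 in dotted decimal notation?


/29 means 29 network bits, 3 host bits
Binary: 11111111111111111111111111111000
Mask: 255.255.255.248


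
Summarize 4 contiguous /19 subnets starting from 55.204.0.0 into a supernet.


Original prefix: /19
Number of subnets: 4 = 2^2
New prefix = 19 - 2 = 17
Supernet: 55.204.0.0/17


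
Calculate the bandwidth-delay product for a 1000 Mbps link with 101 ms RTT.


BDP = bandwidth * RTT
= 1000 Mbps * 101 ms
= 1000 * 1e6 * 101 / 1000 bits
= 101000000 bits
= 12625000 bytes
= 12329.1016 KB
BDP = 101000000 bits (12625000 bytes)


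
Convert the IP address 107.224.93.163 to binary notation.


107 = 01101011
224 = 11100000
93 = 01011101
163 = 10100011
Binary: 01101011.11100000.01011101.10100011


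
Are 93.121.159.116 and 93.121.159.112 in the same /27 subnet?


Mask: 255.255.255.224
93.121.159.116 AND mask = 93.121.159.96
93.121.159.112 AND mask = 93.121.159.96
Yes, same subnet (93.121.159.96)


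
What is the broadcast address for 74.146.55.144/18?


Network: 74.146.0.0/18
Host bits = 14
Set all host bits to 1:
Broadcast: 74.146.63.255


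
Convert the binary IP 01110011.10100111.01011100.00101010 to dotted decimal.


01110011 = 115
10100111 = 167
01011100 = 92
00101010 = 42
IP: 115.167.92.42


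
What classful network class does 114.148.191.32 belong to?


First octet: 114
Binary: 01110010
0xxxxxxx -> Class A (1-126)
Class A, default mask 255.0.0.0 (/8)


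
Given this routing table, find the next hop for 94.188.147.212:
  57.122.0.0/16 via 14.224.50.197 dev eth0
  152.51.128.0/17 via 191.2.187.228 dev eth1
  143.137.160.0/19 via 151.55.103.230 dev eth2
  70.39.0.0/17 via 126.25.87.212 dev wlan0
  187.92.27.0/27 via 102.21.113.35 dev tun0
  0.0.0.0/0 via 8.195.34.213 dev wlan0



Longest prefix match for 94.188.147.212:
  /16 57.122.0.0: no
  /17 152.51.128.0: no
  /19 143.137.160.0: no
  /17 70.39.0.0: no
  /27 187.92.27.0: no
  /0 0.0.0.0: MATCH
Selected: next-hop 8.195.34.213 via wlan0 (matched /0)


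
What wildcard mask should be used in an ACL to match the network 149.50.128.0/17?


Subnet mask: 255.255.128.0
Wildcard = 255.255.255.255 - subnet mask
255 - 255 = 0
255 - 255 = 0
255 - 128 = 127
255 - 0 = 255
Wildcard: 0.0.127.255


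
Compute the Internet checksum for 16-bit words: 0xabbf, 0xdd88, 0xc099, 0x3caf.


Sum all words (with carry folding):
+ 0xabbf = 0xabbf
+ 0xdd88 = 0x8948
+ 0xc099 = 0x49e2
+ 0x3caf = 0x8691
One's complement: ~0x8691
Checksum = 0x796e


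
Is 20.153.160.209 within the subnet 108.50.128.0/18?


Subnet network: 108.50.128.0
Test IP AND mask: 20.153.128.0
No, 20.153.160.209 is not in 108.50.128.0/18


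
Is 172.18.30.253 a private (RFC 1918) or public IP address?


RFC 1918 private ranges:
  10.0.0.0/8 (10.0.0.0 - 10.255.255.255)
  172.16.0.0/12 (172.16.0.0 - 172.31.255.255)
  192.168.0.0/16 (192.168.0.0 - 192.168.255.255)
Private (in 172.16.0.0/12)


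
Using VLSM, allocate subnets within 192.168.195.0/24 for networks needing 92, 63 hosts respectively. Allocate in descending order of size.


92 hosts -> /25 (126 usable): 192.168.195.0/25
63 hosts -> /25 (126 usable): 192.168.195.128/25
Allocation: 192.168.195.0/25 (92 hosts, 126 usable); 192.168.195.128/25 (63 hosts, 126 usable)


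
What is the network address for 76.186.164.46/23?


IP:   01001100.10111010.10100100.00101110
Mask: 11111111.11111111.11111110.00000000
AND operation:
Net:  01001100.10111010.10100100.00000000
Network: 76.186.164.0/23


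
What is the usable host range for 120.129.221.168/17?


Network: 120.129.128.0
Broadcast: 120.129.255.255
First usable = network + 1
Last usable = broadcast - 1
Range: 120.129.128.1 to 120.129.255.254


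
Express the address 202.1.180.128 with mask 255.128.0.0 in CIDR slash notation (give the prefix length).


Binary: 11111111.10000000.00000000.00000000
Count leading 1s
Prefix: /9


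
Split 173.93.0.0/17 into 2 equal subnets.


New prefix = 17 + 1 = 18
Each subnet has 16384 addresses
  173.93.0.0/18
  173.93.64.0/18
Subnets: 173.93.0.0/18, 173.93.64.0/18


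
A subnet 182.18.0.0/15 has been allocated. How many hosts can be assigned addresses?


Host bits = 32 - 15 = 17
Total addresses = 2^17 = 131072
Usable = total - 2 (network and broadcast)
Usable hosts: 131070


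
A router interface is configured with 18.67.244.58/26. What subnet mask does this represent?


/26 means 26 network bits, 6 host bits
Binary: 11111111111111111111111111000000
Mask: 255.255.255.192


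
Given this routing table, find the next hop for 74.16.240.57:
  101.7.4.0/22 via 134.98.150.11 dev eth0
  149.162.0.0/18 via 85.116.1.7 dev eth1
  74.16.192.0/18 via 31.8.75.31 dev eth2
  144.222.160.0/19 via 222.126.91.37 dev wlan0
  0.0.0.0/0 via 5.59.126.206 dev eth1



Longest prefix match for 74.16.240.57:
  /22 101.7.4.0: no
  /18 149.162.0.0: no
  /18 74.16.192.0: MATCH
  /19 144.222.160.0: no
  /0 0.0.0.0: MATCH
Selected: next-hop 31.8.75.31 via eth2 (matched /18)


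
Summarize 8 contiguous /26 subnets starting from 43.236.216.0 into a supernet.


Original prefix: /26
Number of subnets: 8 = 2^3
New prefix = 26 - 3 = 23
Supernet: 43.236.216.0/23


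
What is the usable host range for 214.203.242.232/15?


Network: 214.202.0.0
Broadcast: 214.203.255.255
First usable = network + 1
Last usable = broadcast - 1
Range: 214.202.0.1 to 214.203.255.254


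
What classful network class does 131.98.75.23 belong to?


First octet: 131
Binary: 10000011
10xxxxxx -> Class B (128-191)
Class B, default mask 255.255.0.0 (/16)


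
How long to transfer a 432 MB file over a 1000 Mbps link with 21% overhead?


Effective throughput = 1000 * (1 - 21/100) = 790 Mbps
File size in Mb = 432 * 8 = 3456 Mb
Time = 3456 / 790
Time = 4.3747 seconds


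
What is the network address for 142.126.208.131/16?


IP:   10001110.01111110.11010000.10000011
Mask: 11111111.11111111.00000000.00000000
AND operation:
Net:  10001110.01111110.00000000.00000000
Network: 142.126.0.0/16


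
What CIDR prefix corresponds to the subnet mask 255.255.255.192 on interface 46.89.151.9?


Binary: 11111111.11111111.11111111.11000000
Count leading 1s
Prefix: /26


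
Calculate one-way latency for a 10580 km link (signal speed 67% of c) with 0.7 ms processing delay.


Speed = 0.67 * 3e5 km/s = 201000 km/s
Propagation delay = 10580 / 201000 = 0.0526 s = 52.6368 ms
Processing delay = 0.7 ms
Total one-way latency = 53.3368 ms


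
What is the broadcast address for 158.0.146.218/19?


Network: 158.0.128.0/19
Host bits = 13
Set all host bits to 1:
Broadcast: 158.0.159.255


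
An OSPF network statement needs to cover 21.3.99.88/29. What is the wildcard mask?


Subnet mask: 255.255.255.248
Wildcard = 255.255.255.255 - subnet mask
255 - 255 = 0
255 - 255 = 0
255 - 255 = 0
255 - 248 = 7
Wildcard: 0.0.0.7


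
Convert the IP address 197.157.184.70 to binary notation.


197 = 11000101
157 = 10011101
184 = 10111000
70 = 01000110
Binary: 11000101.10011101.10111000.01000110


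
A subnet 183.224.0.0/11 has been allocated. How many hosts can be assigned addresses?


Host bits = 32 - 11 = 21
Total addresses = 2^21 = 2097152
Usable = total - 2 (network and broadcast)
Usable hosts: 2097150


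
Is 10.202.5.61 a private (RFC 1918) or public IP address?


RFC 1918 private ranges:
  10.0.0.0/8 (10.0.0.0 - 10.255.255.255)
  172.16.0.0/12 (172.16.0.0 - 172.31.255.255)
  192.168.0.0/16 (192.168.0.0 - 192.168.255.255)
Private (in 10.0.0.0/8)


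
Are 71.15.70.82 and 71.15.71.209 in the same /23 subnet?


Mask: 255.255.254.0
71.15.70.82 AND mask = 71.15.70.0
71.15.71.209 AND mask = 71.15.70.0
Yes, same subnet (71.15.70.0)
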